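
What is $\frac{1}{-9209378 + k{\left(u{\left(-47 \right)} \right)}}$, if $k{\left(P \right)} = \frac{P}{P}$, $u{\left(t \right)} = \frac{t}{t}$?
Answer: $- \frac{1}{9209377} \approx -1.0859 \cdot 10^{-7}$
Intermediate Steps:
$u{\left(t \right)} = 1$
$k{\left(P \right)} = 1$
$\frac{1}{-9209378 + k{\left(u{\left(-47 \right)} \right)}} = \frac{1}{-9209378 + 1} = \frac{1}{-9209377} = - \frac{1}{9209377}$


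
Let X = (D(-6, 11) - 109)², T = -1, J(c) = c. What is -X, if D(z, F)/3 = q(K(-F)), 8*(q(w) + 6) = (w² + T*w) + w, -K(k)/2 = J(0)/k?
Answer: -16129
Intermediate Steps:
K(k) = 0 (K(k) = -0/k = -2*0 = 0)
q(w) = -6 + w²/8 (q(w) = -6 + ((w² - w) + w)/8 = -6 + w²/8)
D(z, F) = -18 (D(z, F) = 3*(-6 + (⅛)*0²) = 3*(-6 + (⅛)*0) = 3*(-6 + 0) = 3*(-6) = -18)
X = 16129 (X = (-18 - 109)² = (-127)² = 16129)
-X = -1*16129 = -16129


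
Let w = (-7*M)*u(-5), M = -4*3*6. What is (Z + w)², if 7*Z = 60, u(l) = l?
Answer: 309056400/49 ≈ 6.3073e+6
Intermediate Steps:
M = -72 (M = -12*6 = -72)
Z = 60/7 (Z = (⅐)*60 = 60/7 ≈ 8.5714)
w = -2520 (w = -7*(-72)*(-5) = 504*(-5) = -2520)
(Z + w)² = (60/7 - 2520)² = (-17580/7)² = 309056400/49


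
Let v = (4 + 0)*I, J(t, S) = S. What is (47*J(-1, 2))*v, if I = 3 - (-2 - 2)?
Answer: 2632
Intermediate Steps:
I = 7 (I = 3 - 1*(-4) = 3 + 4 = 7)
v = 28 (v = (4 + 0)*7 = 4*7 = 28)
(47*J(-1, 2))*v = (47*2)*28 = 94*28 = 2632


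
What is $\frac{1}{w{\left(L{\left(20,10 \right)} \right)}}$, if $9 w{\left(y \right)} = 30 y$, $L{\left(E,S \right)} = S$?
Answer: $\frac{3}{100} \approx 0.03$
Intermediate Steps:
$w{\left(y \right)} = \frac{10 y}{3}$ ($w{\left(y \right)} = \frac{30 y}{9} = \frac{10 y}{3}$)
$\frac{1}{w{\left(L{\left(20,10 \right)} \right)}} = \frac{1}{\frac{10}{3} \cdot 10} = \frac{1}{\frac{100}{3}} = \frac{3}{100}$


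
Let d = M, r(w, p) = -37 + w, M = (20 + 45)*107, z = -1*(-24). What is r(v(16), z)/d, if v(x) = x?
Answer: -21/6955 ≈ -0.0030194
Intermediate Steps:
z = 24
M = 6955 (M = 65*107 = 6955)
d = 6955
r(v(16), z)/d = (-37 + 16)/6955 = -21*1/6955 = -21/6955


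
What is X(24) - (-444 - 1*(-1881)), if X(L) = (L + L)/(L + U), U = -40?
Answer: -1440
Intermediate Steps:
X(L) = 2*L/(-40 + L) (X(L) = (L + L)/(L - 40) = (2*L)/(-40 + L) = 2*L/(-40 + L))
X(24) - (-444 - 1*(-1881)) = 2*24/(-40 + 24) - (-444 - 1*(-1881)) = 2*24/(-16) - (-444 + 1881) = 2*24*(-1/16) - 1*1437 = -3 - 1437 = -1440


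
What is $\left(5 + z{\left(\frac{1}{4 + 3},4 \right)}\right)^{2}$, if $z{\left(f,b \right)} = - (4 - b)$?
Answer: $25$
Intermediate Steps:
$z{\left(f,b \right)} = -4 + b$
$\left(5 + z{\left(\frac{1}{4 + 3},4 \right)}\right)^{2} = \left(5 + \left(-4 + 4\right)\right)^{2} = \left(5 + 0\right)^{2} = 5^{2} = 25$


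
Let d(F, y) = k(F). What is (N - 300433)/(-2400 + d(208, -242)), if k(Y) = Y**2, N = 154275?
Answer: -73079/20432 ≈ -3.5767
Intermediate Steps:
d(F, y) = F**2
(N - 300433)/(-2400 + d(208, -242)) = (154275 - 300433)/(-2400 + 208**2) = -146158/(-2400 + 43264) = -146158/40864 = -146158*1/40864 = -73079/20432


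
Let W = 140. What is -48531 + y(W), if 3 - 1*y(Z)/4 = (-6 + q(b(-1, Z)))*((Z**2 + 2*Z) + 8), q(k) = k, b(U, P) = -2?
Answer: 587897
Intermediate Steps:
y(Z) = 268 + 32*Z**2 + 64*Z (y(Z) = 12 - 4*(-6 - 2)*((Z**2 + 2*Z) + 8) = 12 - (-32)*(8 + Z**2 + 2*Z) = 12 - 4*(-64 - 16*Z - 8*Z**2) = 12 + (256 + 32*Z**2 + 64*Z) = 268 + 32*Z**2 + 64*Z)
-48531 + y(W) = -48531 + (268 + 32*140**2 + 64*140) = -48531 + (268 + 32*19600 + 8960) = -48531 + (268 + 627200 + 8960) = -48531 + 636428 = 587897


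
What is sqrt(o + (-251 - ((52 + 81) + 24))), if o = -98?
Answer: I*sqrt(506) ≈ 22.494*I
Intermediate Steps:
sqrt(o + (-251 - ((52 + 81) + 24))) = sqrt(-98 + (-251 - ((52 + 81) + 24))) = sqrt(-98 + (-251 - (133 + 24))) = sqrt(-98 + (-251 - 1*157)) = sqrt(-98 + (-251 - 157)) = sqrt(-98 - 408) = sqrt(-506) = I*sqrt(506)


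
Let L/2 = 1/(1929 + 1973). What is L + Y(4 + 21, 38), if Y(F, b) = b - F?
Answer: 25364/1951 ≈ 13.001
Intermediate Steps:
L = 1/1951 (L = 2/(1929 + 1973) = 2/3902 = 2*(1/3902) = 1/1951 ≈ 0.00051256)
L + Y(4 + 21, 38) = 1/1951 + (38 - (4 + 21)) = 1/1951 + (38 - 1*25) = 1/1951 + (38 - 25) = 1/1951 + 13 = 25364/1951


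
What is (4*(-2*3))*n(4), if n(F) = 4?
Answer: -96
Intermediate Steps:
(4*(-2*3))*n(4) = (4*(-2*3))*4 = (4*(-6))*4 = -24*4 = -96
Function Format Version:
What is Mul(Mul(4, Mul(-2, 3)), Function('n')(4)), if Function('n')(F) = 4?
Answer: -96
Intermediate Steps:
Mul(Mul(4, Mul(-2, 3)), Function('n')(4)) = Mul(Mul(4, Mul(-2, 3)), 4) = Mul(Mul(4, -6), 4) = Mul(-24, 4) = -96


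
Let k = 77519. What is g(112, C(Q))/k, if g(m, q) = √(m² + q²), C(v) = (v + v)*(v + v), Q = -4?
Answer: 16*√65/77519 ≈ 0.0016641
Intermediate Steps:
C(v) = 4*v² (C(v) = (2*v)*(2*v) = 4*v²)
g(112, C(Q))/k = √(112² + (4*(-4)²)²)/77519 = √(12544 + (4*16)²)*(1/77519) = √(12544 + 64²)*(1/77519) = √(12544 + 4096)*(1/77519) = √16640*(1/77519) = (16*√65)*(1/77519) = 16*√65/77519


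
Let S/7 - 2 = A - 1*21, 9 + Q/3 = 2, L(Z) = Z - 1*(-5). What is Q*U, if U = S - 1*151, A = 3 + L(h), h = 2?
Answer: 4494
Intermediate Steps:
L(Z) = 5 + Z (L(Z) = Z + 5 = 5 + Z)
Q = -21 (Q = -27 + 3*2 = -27 + 6 = -21)
A = 10 (A = 3 + (5 + 2) = 3 + 7 = 10)
S = -63 (S = 14 + 7*(10 - 1*21) = 14 + 7*(10 - 21) = 14 + 7*(-11) = 14 - 77 = -63)
U = -214 (U = -63 - 1*151 = -63 - 151 = -214)
Q*U = -21*(-214) = 4494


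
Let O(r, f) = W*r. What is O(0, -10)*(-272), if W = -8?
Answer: 0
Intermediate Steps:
O(r, f) = -8*r
O(0, -10)*(-272) = -8*0*(-272) = 0*(-272) = 0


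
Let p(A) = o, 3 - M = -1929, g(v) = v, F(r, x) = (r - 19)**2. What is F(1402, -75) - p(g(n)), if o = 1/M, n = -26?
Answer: 3695315147/1932 ≈ 1.9127e+6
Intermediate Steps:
F(r, x) = (-19 + r)**2
M = 1932 (M = 3 - 1*(-1929) = 3 + 1929 = 1932)
o = 1/1932 ≈ 0.00051760
p(A) = 1/1932
F(1402, -75) - p(g(n)) = (-19 + 1402)**2 - 1*1/1932 = 1383**2 - 1/1932 = 1912689 - 1/1932 = 3695315147/1932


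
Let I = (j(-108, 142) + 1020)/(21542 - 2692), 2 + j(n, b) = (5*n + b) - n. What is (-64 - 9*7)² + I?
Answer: 11693553/725 ≈ 16129.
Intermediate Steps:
j(n, b) = -2 + b + 4*n (j(n, b) = -2 + ((5*n + b) - n) = -2 + ((b + 5*n) - n) = -2 + (b + 4*n) = -2 + b + 4*n)
I = 28/725 (I = ((-2 + 142 + 4*(-108)) + 1020)/(21542 - 2692) = ((-2 + 142 - 432) + 1020)/18850 = (-292 + 1020)*(1/18850) = 728*(1/18850) = 28/725 ≈ 0.038621)
(-64 - 9*7)² + I = (-64 - 9*7)² + 28/725 = (-64 - 63)² + 28/725 = (-127)² + 28/725 = 16129 + 28/725 = 11693553/725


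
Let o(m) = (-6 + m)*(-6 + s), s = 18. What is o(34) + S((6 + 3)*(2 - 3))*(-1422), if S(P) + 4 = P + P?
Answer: 31620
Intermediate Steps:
o(m) = -72 + 12*m (o(m) = (-6 + m)*(-6 + 18) = (-6 + m)*12 = -72 + 12*m)
S(P) = -4 + 2*P (S(P) = -4 + (P + P) = -4 + 2*P)
o(34) + S((6 + 3)*(2 - 3))*(-1422) = (-72 + 12*34) + (-4 + 2*((6 + 3)*(2 - 3)))*(-1422) = (-72 + 408) + (-4 + 2*(9*(-1)))*(-1422) = 336 + (-4 + 2*(-9))*(-1422) = 336 + (-4 - 18)*(-1422) = 336 - 22*(-1422) = 336 + 31284 = 31620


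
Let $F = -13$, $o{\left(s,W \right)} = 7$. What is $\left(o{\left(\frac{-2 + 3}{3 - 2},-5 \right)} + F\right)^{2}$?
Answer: $36$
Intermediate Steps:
$\left(o{\left(\frac{-2 + 3}{3 - 2},-5 \right)} + F\right)^{2} = \left(7 - 13\right)^{2} = \left(-6\right)^{2} = 36$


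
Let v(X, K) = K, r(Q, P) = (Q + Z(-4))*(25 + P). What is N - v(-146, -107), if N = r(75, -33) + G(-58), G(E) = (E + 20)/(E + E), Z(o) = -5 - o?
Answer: -28111/58 ≈ -484.67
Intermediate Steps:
r(Q, P) = (-1 + Q)*(25 + P) (r(Q, P) = (Q + (-5 - 1*(-4)))*(25 + P) = (Q + (-5 + 4))*(25 + P) = (Q - 1)*(25 + P) = (-1 + Q)*(25 + P))
G(E) = (20 + E)/(2*E) (G(E) = (20 + E)/((2*E)) = (20 + E)*(1/(2*E)) = (20 + E)/(2*E))
N = -34317/58 (N = (-25 - 1*(-33) + 25*75 - 33*75) + (1/2)*(20 - 58)/(-58) = (-25 + 33 + 1875 - 2475) + (1/2)*(-1/58)*(-38) = -592 + 19/58 = -34317/58 ≈ -591.67)
N - v(-146, -107) = -34317/58 - 1*(-107) = -34317/58 + 107 = -28111/58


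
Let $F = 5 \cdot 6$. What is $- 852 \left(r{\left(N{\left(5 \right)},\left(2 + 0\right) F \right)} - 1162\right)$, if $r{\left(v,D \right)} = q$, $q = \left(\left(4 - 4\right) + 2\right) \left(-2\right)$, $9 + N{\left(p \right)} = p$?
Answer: $993432$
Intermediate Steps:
$F = 30$
$N{\left(p \right)} = -9 + p$
$q = -4$ ($q = \left(0 + 2\right) \left(-2\right) = 2 \left(-2\right) = -4$)
$r{\left(v,D \right)} = -4$
$- 852 \left(r{\left(N{\left(5 \right)},\left(2 + 0\right) F \right)} - 1162\right) = - 852 \left(-4 - 1162\right) = \left(-852\right) \left(-1166\right) = 993432$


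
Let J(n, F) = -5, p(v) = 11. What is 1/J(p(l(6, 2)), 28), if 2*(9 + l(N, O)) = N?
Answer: -1/5 ≈ -0.20000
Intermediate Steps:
l(N, O) = -9 + N/2
1/J(p(l(6, 2)), 28) = 1/(-5) = -1/5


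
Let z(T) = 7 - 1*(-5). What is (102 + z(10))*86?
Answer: 9804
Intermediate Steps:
z(T) = 12 (z(T) = 7 + 5 = 12)
(102 + z(10))*86 = (102 + 12)*86 = 114*86 = 9804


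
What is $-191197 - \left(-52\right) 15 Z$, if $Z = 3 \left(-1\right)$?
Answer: $-193537$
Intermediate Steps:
$Z = -3$
$-191197 - \left(-52\right) 15 Z = -191197 - \left(-52\right) 15 \left(-3\right) = -191197 - \left(-780\right) \left(-3\right) = -191197 - 2340 = -193537$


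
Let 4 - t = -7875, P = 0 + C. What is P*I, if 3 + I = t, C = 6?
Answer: 47256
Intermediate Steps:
P = 6 (P = 0 + 6 = 6)
t = 7879 (t = 4 - 1*(-7875) = 4 + 7875 = 7879)
I = 7876 (I = -3 + 7879 = 7876)
P*I = 6*7876 = 47256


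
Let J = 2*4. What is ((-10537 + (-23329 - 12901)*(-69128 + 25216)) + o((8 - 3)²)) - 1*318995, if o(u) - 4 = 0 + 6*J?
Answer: 1590602280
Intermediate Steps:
J = 8
o(u) = 52 (o(u) = 4 + (0 + 6*8) = 4 + (0 + 48) = 4 + 48 = 52)
((-10537 + (-23329 - 12901)*(-69128 + 25216)) + o((8 - 3)²)) - 1*318995 = ((-10537 + (-23329 - 12901)*(-69128 + 25216)) + 52) - 1*318995 = ((-10537 - 36230*(-43912)) + 52) - 318995 = ((-10537 + 1590931760) + 52) - 318995 = (1590921223 + 52) - 318995 = 1590921275 - 318995 = 1590602280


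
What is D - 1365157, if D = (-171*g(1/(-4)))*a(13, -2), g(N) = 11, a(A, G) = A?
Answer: -1389610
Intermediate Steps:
D = -24453 (D = -171*11*13 = -1881*13 = -24453)
D - 1365157 = -24453 - 1365157 = -1389610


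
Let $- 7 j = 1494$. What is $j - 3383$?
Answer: $- \frac{25175}{7} \approx -3596.4$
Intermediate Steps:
$j = - \frac{1494}{7}$ ($j = \left(- \frac{1}{7}\right) 1494 = - \frac{1494}{7} \approx -213.43$)
$j - 3383 = - \frac{1494}{7} - 3383 = - \frac{25175}{7}$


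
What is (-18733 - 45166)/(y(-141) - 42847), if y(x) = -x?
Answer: 63899/42706 ≈ 1.4963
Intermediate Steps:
(-18733 - 45166)/(y(-141) - 42847) = (-18733 - 45166)/(-1*(-141) - 42847) = -63899/(141 - 42847) = -63899/(-42706) = -63899*(-1/42706) = 63899/42706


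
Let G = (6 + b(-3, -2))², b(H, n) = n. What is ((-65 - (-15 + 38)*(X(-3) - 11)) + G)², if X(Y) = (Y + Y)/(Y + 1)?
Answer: 18225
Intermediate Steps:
X(Y) = 2*Y/(1 + Y) (X(Y) = (2*Y)/(1 + Y) = 2*Y/(1 + Y))
G = 16 (G = (6 - 2)² = 4² = 16)
((-65 - (-15 + 38)*(X(-3) - 11)) + G)² = ((-65 - (-15 + 38)*(2*(-3)/(1 - 3) - 11)) + 16)² = ((-65 - 23*(2*(-3)/(-2) - 11)) + 16)² = ((-65 - 23*(2*(-3)*(-½) - 11)) + 16)² = ((-65 - 23*(3 - 11)) + 16)² = ((-65 - 23*(-8)) + 16)² = ((-65 - 1*(-184)) + 16)² = ((-65 + 184) + 16)² = (119 + 16)² = 135² = 18225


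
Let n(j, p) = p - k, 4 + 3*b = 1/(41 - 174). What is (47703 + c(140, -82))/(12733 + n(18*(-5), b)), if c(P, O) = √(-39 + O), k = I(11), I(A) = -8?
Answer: 19033497/5083126 + 4389*I/5083126 ≈ 3.7444 + 0.00086344*I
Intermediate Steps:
k = -8
b = -533/399 (b = -4/3 + 1/(3*(41 - 174)) = -4/3 + (⅓)/(-133) = -4/3 + (⅓)*(-1/133) = -4/3 - 1/399 = -533/399 ≈ -1.3358)
n(j, p) = 8 + p (n(j, p) = p - 1*(-8) = p + 8 = 8 + p)
(47703 + c(140, -82))/(12733 + n(18*(-5), b)) = (47703 + √(-39 - 82))/(12733 + (8 - 533/399)) = (47703 + √(-121))/(12733 + 2659/399) = (47703 + 11*I)/(5083126/399) = (47703 + 11*I)*(399/5083126) = 19033497/5083126 + 4389*I/5083126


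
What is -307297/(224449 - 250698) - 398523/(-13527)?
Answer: 4872545582/118356741 ≈ 41.168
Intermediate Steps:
-307297/(224449 - 250698) - 398523/(-13527) = -307297/(-26249) - 398523*(-1/13527) = -307297*(-1/26249) + 132841/4509 = 307297/26249 + 132841/4509 = 4872545582/118356741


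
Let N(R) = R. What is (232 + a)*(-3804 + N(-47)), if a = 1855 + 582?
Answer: -10278319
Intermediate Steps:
a = 2437
(232 + a)*(-3804 + N(-47)) = (232 + 2437)*(-3804 - 47) = 2669*(-3851) = -10278319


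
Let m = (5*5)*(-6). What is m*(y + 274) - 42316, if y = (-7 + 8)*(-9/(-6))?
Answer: -83641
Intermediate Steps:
y = 3/2 (y = 1*(-9*(-⅙)) = 1*(3/2) = 3/2 ≈ 1.5000)
m = -150 (m = 25*(-6) = -150)
m*(y + 274) - 42316 = -150*(3/2 + 274) - 42316 = -150*551/2 - 42316 = -41325 - 42316 = -83641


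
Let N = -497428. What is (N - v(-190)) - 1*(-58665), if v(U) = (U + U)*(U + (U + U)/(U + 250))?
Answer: -1540109/3 ≈ -5.1337e+5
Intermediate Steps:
v(U) = 2*U*(U + 2*U/(250 + U)) (v(U) = (2*U)*(U + (2*U)/(250 + U)) = (2*U)*(U + 2*U/(250 + U)) = 2*U*(U + 2*U/(250 + U)))
(N - v(-190)) - 1*(-58665) = (-497428 - 2*(-190)**2*(252 - 190)/(250 - 190)) - 1*(-58665) = (-497428 - 2*36100*62/60) + 58665 = (-497428 - 1*223820/3) + 58665 = (-497428 - 223820/3) + 58665 = -1716104/3 + 58665 = -1540109/3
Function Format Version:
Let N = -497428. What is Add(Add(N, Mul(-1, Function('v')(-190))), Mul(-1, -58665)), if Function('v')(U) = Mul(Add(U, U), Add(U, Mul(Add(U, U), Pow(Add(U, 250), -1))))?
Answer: Rational(-1540109, 3) ≈ -5.1337e+5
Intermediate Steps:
Function('v')(U) = Mul(2, U, Add(U, Mul(2, U, Pow(Add(250, U), -1)))) (Function('v')(U) = Mul(Mul(2, U), Add(U, Mul(Mul(2, U), Pow(Add(250, U), -1)))) = Mul(Mul(2, U), Add(U, Mul(2, U, Pow(Add(250, U), -1)))) = Mul(2, U, Add(U, Mul(2, U, Pow(Add(250, U), -1)))))
Add(Add(N, Mul(-1, Function('v')(-190))), Mul(-1, -58665)) = Add(Add(-497428, Mul(-1, Mul(2, Pow(-190, 2), Pow(Add(250, -190), -1), Add(252, -190)))), Mul(-1, -58665)) = Add(Add(-497428, Mul(-1, Mul(2, 36100, Pow(60, -1), 62))), 58665) = Add(Add(-497428, Mul(-1, Mul(2, 36100, Rational(1, 60), 62))), 58665) = Add(Add(-497428, Mul(-1, Rational(223820, 3))), 58665) = Add(Add(-497428, Rational(-223820, 3)), 58665) = Add(Rational(-1716104, 3), 58665) = Rational(-1540109, 3)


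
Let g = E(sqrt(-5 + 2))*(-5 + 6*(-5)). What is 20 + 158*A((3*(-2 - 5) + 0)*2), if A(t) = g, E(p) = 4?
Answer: -22100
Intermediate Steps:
g = -140 (g = 4*(-5 + 6*(-5)) = 4*(-5 - 30) = 4*(-35) = -140)
A(t) = -140
20 + 158*A((3*(-2 - 5) + 0)*2) = 20 + 158*(-140) = 20 - 22120 = -22100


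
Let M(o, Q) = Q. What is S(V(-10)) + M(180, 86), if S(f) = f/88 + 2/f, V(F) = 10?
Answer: 18989/220 ≈ 86.314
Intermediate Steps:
S(f) = 2/f + f/88 (S(f) = f*(1/88) + 2/f = f/88 + 2/f = 2/f + f/88)
S(V(-10)) + M(180, 86) = (2/10 + (1/88)*10) + 86 = (2*(1/10) + 5/44) + 86 = (1/5 + 5/44) + 86 = 69/220 + 86 = 18989/220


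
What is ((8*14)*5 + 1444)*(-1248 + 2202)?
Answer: 1911816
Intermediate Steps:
((8*14)*5 + 1444)*(-1248 + 2202) = (112*5 + 1444)*954 = (560 + 1444)*954 = 2004*954 = 1911816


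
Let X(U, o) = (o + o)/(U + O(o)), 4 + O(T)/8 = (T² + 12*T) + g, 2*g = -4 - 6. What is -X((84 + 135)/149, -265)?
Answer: 78970/79907131 ≈ 0.00098827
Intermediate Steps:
g = -5 (g = (-4 - 6)/2 = (½)*(-10) = -5)
O(T) = -72 + 8*T² + 96*T (O(T) = -32 + 8*((T² + 12*T) - 5) = -32 + 8*(-5 + T² + 12*T) = -32 + (-40 + 8*T² + 96*T) = -72 + 8*T² + 96*T)
X(U, o) = 2*o/(-72 + U + 8*o² + 96*o) (X(U, o) = (o + o)/(U + (-72 + 8*o² + 96*o)) = (2*o)/(-72 + U + 8*o² + 96*o) = 2*o/(-72 + U + 8*o² + 96*o))
-X((84 + 135)/149, -265) = -2*(-265)/(-72 + (84 + 135)/149 + 8*(-265)² + 96*(-265)) = -2*(-265)/(-72 + 219*(1/149) + 8*70225 - 25440) = -2*(-265)/(-72 + 219/149 + 561800 - 25440) = -2*(-265)/79907131/149 = -2*(-265)*149/79907131 = -1*(-78970/79907131) = 78970/79907131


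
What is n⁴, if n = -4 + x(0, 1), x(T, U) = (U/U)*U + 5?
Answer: 16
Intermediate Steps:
x(T, U) = 5 + U (x(T, U) = 1*U + 5 = U + 5 = 5 + U)
n = 2 (n = -4 + (5 + 1) = -4 + 6 = 2)
n⁴ = 2⁴ = 16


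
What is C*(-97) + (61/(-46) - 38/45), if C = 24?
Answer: -4823453/2070 ≈ -2330.2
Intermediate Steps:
C*(-97) + (61/(-46) - 38/45) = 24*(-97) + (61/(-46) - 38/45) = -2328 + (61*(-1/46) - 38*1/45) = -2328 + (-61/46 - 38/45) = -2328 - 4493/2070 = -4823453/2070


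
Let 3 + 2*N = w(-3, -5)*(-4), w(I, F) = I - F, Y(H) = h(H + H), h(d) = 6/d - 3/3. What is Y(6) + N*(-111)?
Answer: 610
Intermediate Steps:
h(d) = -1 + 6/d (h(d) = 6/d - 3*⅓ = 6/d - 1 = -1 + 6/d)
Y(H) = (6 - 2*H)/(2*H) (Y(H) = (6 - (H + H))/(H + H) = (6 - 2*H)/((2*H)) = (1/(2*H))*(6 - 2*H) = (6 - 2*H)/(2*H))
N = -11/2 (N = -3/2 + ((-3 - 1*(-5))*(-4))/2 = -3/2 + ((-3 + 5)*(-4))/2 = -3/2 + (2*(-4))/2 = -3/2 + (½)*(-8) = -3/2 - 4 = -11/2 ≈ -5.5000)
Y(6) + N*(-111) = (3 - 1*6)/6 - 11/2*(-111) = (3 - 6)/6 + 1221/2 = (⅙)*(-3) + 1221/2 = -½ + 1221/2 = 610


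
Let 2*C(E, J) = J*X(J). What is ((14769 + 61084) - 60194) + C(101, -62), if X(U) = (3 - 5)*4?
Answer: 15907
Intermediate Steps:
X(U) = -8 (X(U) = -2*4 = -8)
C(E, J) = -4*J (C(E, J) = (J*(-8))/2 = (-8*J)/2 = -4*J)
((14769 + 61084) - 60194) + C(101, -62) = ((14769 + 61084) - 60194) - 4*(-62) = (75853 - 60194) + 248 = 15659 + 248 = 15907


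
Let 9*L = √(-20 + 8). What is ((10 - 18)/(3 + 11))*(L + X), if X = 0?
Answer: -8*I*√3/63 ≈ -0.21994*I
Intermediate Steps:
L = 2*I*√3/9 (L = √(-20 + 8)/9 = √(-12)/9 = (2*I*√3)/9 = 2*I*√3/9 ≈ 0.3849*I)
((10 - 18)/(3 + 11))*(L + X) = ((10 - 18)/(3 + 11))*(2*I*√3/9 + 0) = (-8/14)*(2*I*√3/9) = (-8*1/14)*(2*I*√3/9) = -8*I*√3/63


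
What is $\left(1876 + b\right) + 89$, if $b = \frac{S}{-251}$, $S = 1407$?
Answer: $\frac{491808}{251} \approx 1959.4$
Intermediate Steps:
$b = - \frac{1407}{251}$ ($b = \frac{1407}{-251} = 1407 \left(- \frac{1}{251}\right) = - \frac{1407}{251} \approx -5.6056$)
$\left(1876 + b\right) + 89 = \left(1876 - \frac{1407}{251}\right) + 89 = \frac{469469}{251} + 89 = \frac{491808}{251}$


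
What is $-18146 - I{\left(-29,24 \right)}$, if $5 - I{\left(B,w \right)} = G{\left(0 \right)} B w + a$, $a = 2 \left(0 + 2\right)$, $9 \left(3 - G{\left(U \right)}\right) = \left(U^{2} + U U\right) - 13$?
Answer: $- \frac{63721}{3} \approx -21240.0$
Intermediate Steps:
$G{\left(U \right)} = \frac{40}{9} - \frac{2 U^{2}}{9}$ ($G{\left(U \right)} = 3 - \frac{\left(U^{2} + U U\right) - 13}{9} = 3 - \frac{\left(U^{2} + U^{2}\right) - 13}{9} = 3 - \frac{2 U^{2} - 13}{9} = 3 - \frac{-13 + 2 U^{2}}{9} = 3 - \left(- \frac{13}{9} + \frac{2 U^{2}}{9}\right) = \frac{40}{9} - \frac{2 U^{2}}{9}$)
$a = 4$ ($a = 2 \cdot 2 = 4$)
$I{\left(B,w \right)} = 1 - \frac{40 B w}{9}$ ($I{\left(B,w \right)} = 5 - \left(\left(\frac{40}{9} - \frac{2 \cdot 0^{2}}{9}\right) B w + 4\right) = 5 - \left(\left(\frac{40}{9} - 0\right) B w + 4\right) = 5 - \left(\left(\frac{40}{9} + 0\right) B w + 4\right) = 5 - \left(\frac{40 B}{9} w + 4\right) = 5 - \left(\frac{40 B w}{9} + 4\right) = 5 - \left(4 + \frac{40 B w}{9}\right) = 1 - \frac{40 B w}{9}$)
$-18146 - I{\left(-29,24 \right)} = -18146 - \left(1 - \left(- \frac{1160}{9}\right) 24\right) = -18146 - \left(1 + \frac{9280}{3}\right) = -18146 - \frac{9283}{3} = - \frac{63721}{3}$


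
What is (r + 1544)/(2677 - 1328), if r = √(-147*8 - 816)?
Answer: 1544/1349 + 2*I*√498/1349 ≈ 1.1446 + 0.033085*I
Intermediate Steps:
r = 2*I*√498 (r = √(-1176 - 816) = √(-1992) = 2*I*√498 ≈ 44.632*I)
(r + 1544)/(2677 - 1328) = (2*I*√498 + 1544)/(2677 - 1328) = (1544 + 2*I*√498)/1349 = (1544 + 2*I*√498)*(1/1349) = 1544/1349 + 2*I*√498/1349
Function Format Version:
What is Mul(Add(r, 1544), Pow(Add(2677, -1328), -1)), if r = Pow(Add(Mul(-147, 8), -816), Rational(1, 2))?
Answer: Add(Rational(1544, 1349), Mul(Rational(2, 1349), I, Pow(498, Rational(1, 2)))) ≈ Add(1.1446, Mul(0.033085, I))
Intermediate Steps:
r = Mul(2, I, Pow(498, Rational(1, 2))) (r = Pow(Add(-1176, -816), Rational(1, 2)) = Pow(-1992, Rational(1, 2)) = Mul(2, I, Pow(498, Rational(1, 2))) ≈ Mul(44.632, I))
Mul(Add(r, 1544), Pow(Add(2677, -1328), -1)) = Mul(Add(Mul(2, I, Pow(498, Rational(1, 2))), 1544), Pow(Add(2677, -1328), -1)) = Mul(Add(1544, Mul(2, I, Pow(498, Rational(1, 2)))), Pow(1349, -1)) = Mul(Add(1544, Mul(2, I, Pow(498, Rational(1, 2)))), Rational(1, 1349)) = Add(Rational(1544, 1349), Mul(Rational(2, 1349), I, Pow(498, Rational(1, 2))))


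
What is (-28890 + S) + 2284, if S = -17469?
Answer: -44075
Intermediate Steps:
(-28890 + S) + 2284 = (-28890 - 17469) + 2284 = -46359 + 2284 = -44075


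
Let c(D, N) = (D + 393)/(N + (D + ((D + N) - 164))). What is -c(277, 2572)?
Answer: -335/2767 ≈ -0.12107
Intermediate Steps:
c(D, N) = (393 + D)/(-164 + 2*D + 2*N) (c(D, N) = (393 + D)/(N + (D + (-164 + D + N))) = (393 + D)/(N + (-164 + N + 2*D)) = (393 + D)/(-164 + 2*D + 2*N))
-c(277, 2572) = -(393 + 277)/(2*(-82 + 277 + 2572)) = -670/(2*2767) = -1*335/2767 = -335/2767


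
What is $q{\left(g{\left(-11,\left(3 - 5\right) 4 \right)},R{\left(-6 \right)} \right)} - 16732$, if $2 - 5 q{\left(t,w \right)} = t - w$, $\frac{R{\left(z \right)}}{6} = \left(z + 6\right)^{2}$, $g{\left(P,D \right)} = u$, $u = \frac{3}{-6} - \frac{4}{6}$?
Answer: $- \frac{501941}{30} \approx -16731.0$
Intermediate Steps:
$u = - \frac{7}{6}$ ($u = 3 \left(- \frac{1}{6}\right) - \frac{2}{3} = - \frac{1}{2} - \frac{2}{3} = - \frac{7}{6} \approx -1.1667$)
$g{\left(P,D \right)} = - \frac{7}{6}$
$R{\left(z \right)} = 6 \left(6 + z\right)^{2}$ ($R{\left(z \right)} = 6 \left(z + 6\right)^{2} = 6 \left(6 + z\right)^{2}$)
$q{\left(t,w \right)} = \frac{2}{5} - \frac{t}{5} + \frac{w}{5}$ ($q{\left(t,w \right)} = \frac{2}{5} - \frac{t - w}{5} = \frac{2}{5} - \left(- \frac{w}{5} + \frac{t}{5}\right) = \frac{2}{5} - \frac{t}{5} + \frac{w}{5}$)
$q{\left(g{\left(-11,\left(3 - 5\right) 4 \right)},R{\left(-6 \right)} \right)} - 16732 = \left(\frac{2}{5} - - \frac{7}{30} + \frac{6 \left(6 - 6\right)^{2}}{5}\right) - 16732 = \left(\frac{2}{5} + \frac{7}{30} + \frac{6 \cdot 0^{2}}{5}\right) - 16732 = \left(\frac{2}{5} + \frac{7}{30} + \frac{6 \cdot 0}{5}\right) - 16732 = \left(\frac{2}{5} + \frac{7}{30} + \frac{1}{5} \cdot 0\right) - 16732 = \left(\frac{2}{5} + \frac{7}{30} + 0\right) - 16732 = \frac{19}{30} - 16732 = - \frac{501941}{30}$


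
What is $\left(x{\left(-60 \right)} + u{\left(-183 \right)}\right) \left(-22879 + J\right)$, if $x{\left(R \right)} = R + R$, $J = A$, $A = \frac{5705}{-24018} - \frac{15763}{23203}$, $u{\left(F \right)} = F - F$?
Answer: $\frac{255014819254300}{92881609} \approx 2.7456 \cdot 10^{6}$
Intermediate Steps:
$u{\left(F \right)} = 0$
$A = - \frac{510968849}{557289654}$ ($A = 5705 \left(- \frac{1}{24018}\right) - \frac{15763}{23203} = - \frac{5705}{24018} - \frac{15763}{23203} = - \frac{510968849}{557289654} \approx -0.91688$)
$J = - \frac{510968849}{557289654} \approx -0.91688$
$x{\left(R \right)} = 2 R$
$\left(x{\left(-60 \right)} + u{\left(-183 \right)}\right) \left(-22879 + J\right) = \left(2 \left(-60\right) + 0\right) \left(-22879 - \frac{510968849}{557289654}\right) = \left(-120 + 0\right) \left(- \frac{12750740962715}{557289654}\right) = \left(-120\right) \left(- \frac{12750740962715}{557289654}\right) = \frac{255014819254300}{92881609}$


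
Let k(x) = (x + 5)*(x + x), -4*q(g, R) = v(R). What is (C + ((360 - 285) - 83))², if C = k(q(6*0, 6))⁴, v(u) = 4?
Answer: 16711744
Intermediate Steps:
q(g, R) = -1 (q(g, R) = -¼*4 = -1)
k(x) = 2*x*(5 + x) (k(x) = (5 + x)*(2*x) = 2*x*(5 + x))
C = 4096 (C = (2*(-1)*(5 - 1))⁴ = (2*(-1)*4)⁴ = (-8)⁴ = 4096)
(C + ((360 - 285) - 83))² = (4096 + ((360 - 285) - 83))² = (4096 + (75 - 83))² = (4096 - 8)² = 4088² = 16711744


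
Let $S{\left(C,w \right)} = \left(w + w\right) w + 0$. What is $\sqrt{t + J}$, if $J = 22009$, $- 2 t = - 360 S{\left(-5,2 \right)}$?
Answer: $\sqrt{23449} \approx 153.13$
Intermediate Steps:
$S{\left(C,w \right)} = 2 w^{2}$ ($S{\left(C,w \right)} = 2 w w + 0 = 2 w^{2} + 0 = 2 w^{2}$)
$t = 1440$ ($t = - \frac{\left(-360\right) 2 \cdot 2^{2}}{2} = - \frac{\left(-360\right) 2 \cdot 4}{2} = - \frac{\left(-360\right) 8}{2} = \left(- \frac{1}{2}\right) \left(-2880\right) = 1440$)
$\sqrt{t + J} = \sqrt{1440 + 22009} = \sqrt{23449}$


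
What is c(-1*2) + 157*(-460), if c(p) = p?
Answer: -72222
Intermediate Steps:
c(-1*2) + 157*(-460) = -1*2 + 157*(-460) = -2 - 72220 = -72222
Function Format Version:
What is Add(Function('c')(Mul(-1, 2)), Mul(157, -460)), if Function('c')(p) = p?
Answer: -72222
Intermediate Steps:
Add(Function('c')(Mul(-1, 2)), Mul(157, -460)) = Add(Mul(-1, 2), Mul(157, -460)) = Add(-2, -72220) = -72222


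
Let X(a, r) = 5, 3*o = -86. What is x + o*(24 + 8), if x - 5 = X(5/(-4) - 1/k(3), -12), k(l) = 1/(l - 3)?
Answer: -2722/3 ≈ -907.33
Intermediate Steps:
o = -86/3 (o = (⅓)*(-86) = -86/3 ≈ -28.667)
k(l) = 1/(-3 + l)
x = 10 (x = 5 + 5 = 10)
x + o*(24 + 8) = 10 - 86*(24 + 8)/3 = 10 - 86/3*32 = 10 - 2752/3 = -2722/3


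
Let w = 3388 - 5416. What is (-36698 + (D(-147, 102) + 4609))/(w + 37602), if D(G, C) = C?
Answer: -31987/35574 ≈ -0.89917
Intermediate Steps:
w = -2028
(-36698 + (D(-147, 102) + 4609))/(w + 37602) = (-36698 + (102 + 4609))/(-2028 + 37602) = (-36698 + 4711)/35574 = -31987*1/35574 = -31987/35574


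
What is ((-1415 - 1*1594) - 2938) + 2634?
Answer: -3313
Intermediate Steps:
((-1415 - 1*1594) - 2938) + 2634 = ((-1415 - 1594) - 2938) + 2634 = (-3009 - 2938) + 2634 = -5947 + 2634 = -3313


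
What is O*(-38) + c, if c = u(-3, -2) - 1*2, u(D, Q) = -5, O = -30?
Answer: 1133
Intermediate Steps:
c = -7 (c = -5 - 1*2 = -5 - 2 = -7)
O*(-38) + c = -30*(-38) - 7 = 1140 - 7 = 1133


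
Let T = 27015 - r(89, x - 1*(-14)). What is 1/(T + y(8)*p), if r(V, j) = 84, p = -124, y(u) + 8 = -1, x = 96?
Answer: 1/28047 ≈ 3.5654e-5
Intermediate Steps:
y(u) = -9 (y(u) = -8 - 1 = -9)
T = 26931 (T = 27015 - 1*84 = 27015 - 84 = 26931)
1/(T + y(8)*p) = 1/(26931 - 9*(-124)) = 1/(26931 + 1116) = 1/28047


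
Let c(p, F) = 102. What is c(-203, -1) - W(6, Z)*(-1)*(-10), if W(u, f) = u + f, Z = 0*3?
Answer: 42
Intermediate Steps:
Z = 0
W(u, f) = f + u
c(-203, -1) - W(6, Z)*(-1)*(-10) = 102 - (0 + 6)*(-1)*(-10) = 102 - 6*(-1)*(-10) = 102 - (-6)*(-10) = 102 - 1*60 = 102 - 60 = 42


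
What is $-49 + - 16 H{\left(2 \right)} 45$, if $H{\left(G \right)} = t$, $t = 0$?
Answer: $-49$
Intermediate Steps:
$H{\left(G \right)} = 0$
$-49 + - 16 H{\left(2 \right)} 45 = -49 + \left(-16\right) 0 \cdot 45 = -49 + 0 \cdot 45 = -49 + 0 = -49$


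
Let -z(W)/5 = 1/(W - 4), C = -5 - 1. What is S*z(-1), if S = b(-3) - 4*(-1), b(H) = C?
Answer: -2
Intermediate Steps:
C = -6
b(H) = -6
S = -2 (S = -6 - 4*(-1) = -6 + 4 = -2)
z(W) = -5/(-4 + W) (z(W) = -5/(W - 4) = -5/(-4 + W))
S*z(-1) = -(-10)/(-4 - 1) = -(-10)/(-5) = -(-10)*(-1)/5 = -2*1 = -2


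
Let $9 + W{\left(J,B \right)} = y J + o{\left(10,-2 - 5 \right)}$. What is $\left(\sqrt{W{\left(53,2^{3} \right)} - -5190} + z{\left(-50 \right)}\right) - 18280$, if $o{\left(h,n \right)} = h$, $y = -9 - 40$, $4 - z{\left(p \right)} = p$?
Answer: $-18226 + \sqrt{2594} \approx -18175.0$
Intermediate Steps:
$z{\left(p \right)} = 4 - p$
$y = -49$ ($y = -9 - 40 = -49$)
$W{\left(J,B \right)} = 1 - 49 J$ ($W{\left(J,B \right)} = -9 - \left(-10 + 49 J\right) = 1 - 49 J$)
$\left(\sqrt{W{\left(53,2^{3} \right)} - -5190} + z{\left(-50 \right)}\right) - 18280 = \left(\sqrt{\left(1 - 2597\right) - -5190} + \left(4 - -50\right)\right) - 18280 = \left(\sqrt{\left(1 - 2597\right) + 5190} + \left(4 + 50\right)\right) - 18280 = \left(\sqrt{-2596 + 5190} + 54\right) - 18280 = \left(\sqrt{2594} + 54\right) - 18280 = \left(54 + \sqrt{2594}\right) - 18280 = -18226 + \sqrt{2594}$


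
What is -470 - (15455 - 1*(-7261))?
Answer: -23186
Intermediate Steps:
-470 - (15455 - 1*(-7261)) = -470 - (15455 + 7261) = -470 - 1*22716 = -470 - 22716 = -23186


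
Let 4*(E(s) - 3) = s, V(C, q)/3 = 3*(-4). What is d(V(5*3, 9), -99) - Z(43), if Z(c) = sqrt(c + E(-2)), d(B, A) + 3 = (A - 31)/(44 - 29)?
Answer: -35/3 - sqrt(182)/2 ≈ -18.412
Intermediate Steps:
V(C, q) = -36 (V(C, q) = 3*(3*(-4)) = 3*(-12) = -36)
d(B, A) = -76/15 + A/15 (d(B, A) = -3 + (A - 31)/(44 - 29) = -3 + (-31 + A)/15 = -3 + (-31 + A)*(1/15) = -3 + (-31/15 + A/15) = -76/15 + A/15)
E(s) = 3 + s/4
Z(c) = sqrt(5/2 + c) (Z(c) = sqrt(c + (3 + (1/4)*(-2))) = sqrt(c + (3 - 1/2)) = sqrt(c + 5/2) = sqrt(5/2 + c))
d(V(5*3, 9), -99) - Z(43) = (-76/15 + (1/15)*(-99)) - sqrt(10 + 4*43)/2 = (-76/15 - 33/5) - sqrt(10 + 172)/2 = -35/3 - sqrt(182)/2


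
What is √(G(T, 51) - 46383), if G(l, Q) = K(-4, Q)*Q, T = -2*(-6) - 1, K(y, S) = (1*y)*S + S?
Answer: I*√54186 ≈ 232.78*I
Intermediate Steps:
K(y, S) = S + S*y (K(y, S) = y*S + S = S*y + S = S + S*y)
T = 11 (T = 12 - 1 = 11)
G(l, Q) = -3*Q² (G(l, Q) = (Q*(1 - 4))*Q = (Q*(-3))*Q = (-3*Q)*Q = -3*Q²)
√(G(T, 51) - 46383) = √(-3*51² - 46383) = √(-3*2601 - 46383) = √(-7803 - 46383) = √(-54186) = I*√54186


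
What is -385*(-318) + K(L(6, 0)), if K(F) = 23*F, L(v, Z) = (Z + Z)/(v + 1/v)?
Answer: 122430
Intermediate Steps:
L(v, Z) = 2*Z/(v + 1/v) (L(v, Z) = (2*Z)/(v + 1/v) = 2*Z/(v + 1/v))
-385*(-318) + K(L(6, 0)) = -385*(-318) + 23*(2*0*6/(1 + 6**2)) = 122430 + 23*(2*0*6/(1 + 36)) = 122430 + 23*(2*0*6/37) = 122430 + 23*(2*0*6*(1/37)) = 122430 + 23*0 = 122430 + 0 = 122430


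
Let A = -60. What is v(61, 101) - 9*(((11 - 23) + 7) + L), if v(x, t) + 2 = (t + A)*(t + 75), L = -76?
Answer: 7943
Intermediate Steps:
v(x, t) = -2 + (-60 + t)*(75 + t) (v(x, t) = -2 + (t - 60)*(t + 75) = -2 + (-60 + t)*(75 + t))
v(61, 101) - 9*(((11 - 23) + 7) + L) = (-4502 + 101² + 15*101) - 9*(((11 - 23) + 7) - 76) = (-4502 + 10201 + 1515) - 9*((-12 + 7) - 76) = 7214 - 9*(-5 - 76) = 7214 - 9*(-81) = 7214 + 729 = 7943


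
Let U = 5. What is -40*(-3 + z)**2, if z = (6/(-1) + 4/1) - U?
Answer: -4000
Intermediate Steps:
z = -7 (z = (6/(-1) + 4/1) - 1*5 = (6*(-1) + 4*1) - 5 = (-6 + 4) - 5 = -2 - 5 = -7)
-40*(-3 + z)**2 = -40*(-3 - 7)**2 = -40*(-10)**2 = -40*100 = -4000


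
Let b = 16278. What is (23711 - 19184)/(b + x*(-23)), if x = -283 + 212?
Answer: 4527/17911 ≈ 0.25275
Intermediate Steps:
x = -71
(23711 - 19184)/(b + x*(-23)) = (23711 - 19184)/(16278 - 71*(-23)) = 4527/(16278 + 1633) = 4527/17911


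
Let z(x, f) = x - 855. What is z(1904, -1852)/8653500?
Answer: 1049/8653500 ≈ 0.00012122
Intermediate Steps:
z(x, f) = -855 + x
z(1904, -1852)/8653500 = (-855 + 1904)/8653500 = 1049*(1/8653500) = 1049/8653500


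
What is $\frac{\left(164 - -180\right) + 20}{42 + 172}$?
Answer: $\frac{182}{107} \approx 1.7009$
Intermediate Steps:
$\frac{\left(164 - -180\right) + 20}{42 + 172} = \frac{\left(164 + 180\right) + 20}{214} = \left(344 + 20\right) \frac{1}{214} = 364 \cdot \frac{1}{214} = \frac{182}{107}$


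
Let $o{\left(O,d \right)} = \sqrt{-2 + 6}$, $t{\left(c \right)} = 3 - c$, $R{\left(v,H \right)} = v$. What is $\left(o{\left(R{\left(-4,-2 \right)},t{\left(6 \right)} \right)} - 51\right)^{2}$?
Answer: $2401$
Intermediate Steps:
$o{\left(O,d \right)} = 2$ ($o{\left(O,d \right)} = \sqrt{4} = 2$)
$\left(o{\left(R{\left(-4,-2 \right)},t{\left(6 \right)} \right)} - 51\right)^{2} = \left(2 - 51\right)^{2} = \left(-49\right)^{2} = 2401$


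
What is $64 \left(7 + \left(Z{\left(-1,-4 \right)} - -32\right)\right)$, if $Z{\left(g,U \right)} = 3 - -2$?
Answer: $2816$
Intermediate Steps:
$Z{\left(g,U \right)} = 5$ ($Z{\left(g,U \right)} = 3 + 2 = 5$)
$64 \left(7 + \left(Z{\left(-1,-4 \right)} - -32\right)\right) = 64 \left(7 + \left(5 - -32\right)\right) = 64 \left(7 + \left(5 + 32\right)\right) = 64 \left(7 + 37\right) = 64 \cdot 44 = 2816$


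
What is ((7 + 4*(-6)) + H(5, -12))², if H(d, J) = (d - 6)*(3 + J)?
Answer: 64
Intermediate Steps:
H(d, J) = (-6 + d)*(3 + J)
((7 + 4*(-6)) + H(5, -12))² = ((7 + 4*(-6)) + (-18 - 6*(-12) + 3*5 - 12*5))² = ((7 - 24) + (-18 + 72 + 15 - 60))² = (-17 + 9)² = (-8)² = 64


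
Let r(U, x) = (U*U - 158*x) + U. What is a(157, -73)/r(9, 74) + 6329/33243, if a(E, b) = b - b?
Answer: 6329/33243 ≈ 0.19039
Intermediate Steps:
a(E, b) = 0
r(U, x) = U + U**2 - 158*x (r(U, x) = (U**2 - 158*x) + U = U + U**2 - 158*x)
a(157, -73)/r(9, 74) + 6329/33243 = 0/(9 + 9**2 - 158*74) + 6329/33243 = 0/(9 + 81 - 11692) + 6329*(1/33243) = 0/(-11602) + 6329/33243 = 0*(-1/11602) + 6329/33243 = 0 + 6329/33243 = 6329/33243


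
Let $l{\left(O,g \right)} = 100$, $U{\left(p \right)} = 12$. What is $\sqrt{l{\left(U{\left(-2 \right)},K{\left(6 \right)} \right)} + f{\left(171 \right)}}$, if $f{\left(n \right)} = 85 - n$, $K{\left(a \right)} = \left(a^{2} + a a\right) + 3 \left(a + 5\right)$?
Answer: $\sqrt{14} \approx 3.7417$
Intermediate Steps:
$K{\left(a \right)} = 15 + 2 a^{2} + 3 a$ ($K{\left(a \right)} = \left(a^{2} + a^{2}\right) + 3 \left(5 + a\right) = 2 a^{2} + \left(15 + 3 a\right) = 15 + 2 a^{2} + 3 a$)
$\sqrt{l{\left(U{\left(-2 \right)},K{\left(6 \right)} \right)} + f{\left(171 \right)}} = \sqrt{100 + \left(85 - 171\right)} = \sqrt{100 - 86} = \sqrt{14}$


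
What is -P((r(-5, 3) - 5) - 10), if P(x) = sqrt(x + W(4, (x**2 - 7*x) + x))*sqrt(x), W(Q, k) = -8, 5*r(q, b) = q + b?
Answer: 3*sqrt(1001)/5 ≈ 18.983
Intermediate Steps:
r(q, b) = b/5 + q/5 (r(q, b) = (q + b)/5 = (b + q)/5 = b/5 + q/5)
P(x) = sqrt(x)*sqrt(-8 + x) (P(x) = sqrt(x - 8)*sqrt(x) = sqrt(-8 + x)*sqrt(x) = sqrt(x)*sqrt(-8 + x))
-P((r(-5, 3) - 5) - 10) = -sqrt((((1/5)*3 + (1/5)*(-5)) - 5) - 10)*sqrt(-8 + ((((1/5)*3 + (1/5)*(-5)) - 5) - 10)) = -sqrt(((3/5 - 1) - 5) - 10)*sqrt(-8 + (((3/5 - 1) - 5) - 10)) = -sqrt((-2/5 - 5) - 10)*sqrt(-8 + ((-2/5 - 5) - 10)) = -sqrt(-27/5 - 10)*sqrt(-8 + (-27/5 - 10)) = -sqrt(-77/5)*sqrt(-8 - 77/5) = -I*sqrt(385)/5*sqrt(-117/5) = -I*sqrt(385)/5*3*I*sqrt(65)/5 = -(-3)*sqrt(1001)/5 = 3*sqrt(1001)/5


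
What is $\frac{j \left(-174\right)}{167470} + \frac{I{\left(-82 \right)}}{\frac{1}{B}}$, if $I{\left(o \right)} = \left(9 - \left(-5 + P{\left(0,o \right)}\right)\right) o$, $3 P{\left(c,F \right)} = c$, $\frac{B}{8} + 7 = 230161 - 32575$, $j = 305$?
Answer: $- \frac{30388529036699}{16747} \approx -1.8146 \cdot 10^{9}$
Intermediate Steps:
$B = 1580632$ ($B = -56 + 8 \left(230161 - 32575\right) = -56 + 8 \cdot 197586 = -56 + 1580688 = 1580632$)
$P{\left(c,F \right)} = \frac{c}{3}$
$I{\left(o \right)} = 14 o$ ($I{\left(o \right)} = \left(9 + \left(5 - \frac{1}{3} \cdot 0\right)\right) o = \left(9 + \left(5 - 0\right)\right) o = \left(9 + \left(5 + 0\right)\right) o = \left(9 + 5\right) o = 14 o$)
$\frac{j \left(-174\right)}{167470} + \frac{I{\left(-82 \right)}}{\frac{1}{B}} = \frac{305 \left(-174\right)}{167470} + \frac{14 \left(-82\right)}{\frac{1}{1580632}} = \left(-53070\right) \frac{1}{167470} - 1148 \frac{1}{\frac{1}{1580632}} = - \frac{5307}{16747} - 1814565536 = - \frac{30388529036699}{16747}$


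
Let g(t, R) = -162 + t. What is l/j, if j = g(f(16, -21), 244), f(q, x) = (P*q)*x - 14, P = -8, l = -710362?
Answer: -355181/1256 ≈ -282.79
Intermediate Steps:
f(q, x) = -14 - 8*q*x (f(q, x) = (-8*q)*x - 14 = -8*q*x - 14 = -14 - 8*q*x)
j = 2512 (j = -162 + (-14 - 8*16*(-21)) = -162 + (-14 + 2688) = -162 + 2674 = 2512)
l/j = -710362/2512 = -710362*1/2512 = -355181/1256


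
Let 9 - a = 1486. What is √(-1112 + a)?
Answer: I*√2589 ≈ 50.882*I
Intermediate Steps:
a = -1477 (a = 9 - 1*1486 = 9 - 1486 = -1477)
√(-1112 + a) = √(-1112 - 1477) = √(-2589) = I*√2589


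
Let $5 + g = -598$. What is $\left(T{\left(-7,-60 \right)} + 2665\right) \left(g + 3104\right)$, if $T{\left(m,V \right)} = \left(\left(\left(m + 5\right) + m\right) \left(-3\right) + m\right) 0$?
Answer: $6665165$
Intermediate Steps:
$T{\left(m,V \right)} = 0$ ($T{\left(m,V \right)} = \left(\left(\left(5 + m\right) + m\right) \left(-3\right) + m\right) 0 = \left(\left(5 + 2 m\right) \left(-3\right) + m\right) 0 = \left(\left(-15 - 6 m\right) + m\right) 0 = \left(-15 - 5 m\right) 0 = 0$)
$g = -603$ ($g = -5 - 598 = -603$)
$\left(T{\left(-7,-60 \right)} + 2665\right) \left(g + 3104\right) = \left(0 + 2665\right) \left(-603 + 3104\right) = 2665 \cdot 2501 = 6665165$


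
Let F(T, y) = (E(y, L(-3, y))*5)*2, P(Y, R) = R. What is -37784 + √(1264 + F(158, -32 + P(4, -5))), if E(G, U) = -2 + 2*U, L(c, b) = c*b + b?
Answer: -37784 + 2*√681 ≈ -37732.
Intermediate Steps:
L(c, b) = b + b*c (L(c, b) = b*c + b = b + b*c)
F(T, y) = -20 - 40*y (F(T, y) = ((-2 + 2*(y*(1 - 3)))*5)*2 = ((-2 + 2*(y*(-2)))*5)*2 = ((-2 + 2*(-2*y))*5)*2 = ((-2 - 4*y)*5)*2 = (-10 - 20*y)*2 = -20 - 40*y)
-37784 + √(1264 + F(158, -32 + P(4, -5))) = -37784 + √(1264 + (-20 - 40*(-32 - 5))) = -37784 + √(1264 + (-20 - 40*(-37))) = -37784 + √(1264 + (-20 + 1480)) = -37784 + √(1264 + 1460) = -37784 + √2724 = -37784 + 2*√681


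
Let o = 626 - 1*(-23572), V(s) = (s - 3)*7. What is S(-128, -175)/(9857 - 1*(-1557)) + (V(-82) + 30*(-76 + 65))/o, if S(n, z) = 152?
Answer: -92971/3732378 ≈ -0.024909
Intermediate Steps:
V(s) = -21 + 7*s (V(s) = (-3 + s)*7 = -21 + 7*s)
o = 24198 (o = 626 + 23572 = 24198)
S(-128, -175)/(9857 - 1*(-1557)) + (V(-82) + 30*(-76 + 65))/o = 152/(9857 - 1*(-1557)) + ((-21 + 7*(-82)) + 30*(-76 + 65))/24198 = 152/(9857 + 1557) + ((-21 - 574) + 30*(-11))*(1/24198) = 152/11414 + (-595 - 330)*(1/24198) = 152*(1/11414) - 925*1/24198 = 76/5707 - 25/654 = -92971/3732378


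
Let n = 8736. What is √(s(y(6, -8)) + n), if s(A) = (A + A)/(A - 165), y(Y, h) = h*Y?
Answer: 16*√172033/71 ≈ 93.469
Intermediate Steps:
y(Y, h) = Y*h
s(A) = 2*A/(-165 + A) (s(A) = (2*A)/(-165 + A) = 2*A/(-165 + A))
√(s(y(6, -8)) + n) = √(2*(6*(-8))/(-165 + 6*(-8)) + 8736) = √(2*(-48)/(-165 - 48) + 8736) = √(2*(-48)/(-213) + 8736) = √(2*(-48)*(-1/213) + 8736) = √(32/71 + 8736) = √(620288/71) = 16*√172033/71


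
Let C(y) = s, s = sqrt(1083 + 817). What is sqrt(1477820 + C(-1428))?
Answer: sqrt(1477820 + 10*sqrt(19)) ≈ 1215.7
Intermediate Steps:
s = 10*sqrt(19) (s = sqrt(1900) = 10*sqrt(19) ≈ 43.589)
C(y) = 10*sqrt(19)
sqrt(1477820 + C(-1428)) = sqrt(1477820 + 10*sqrt(19))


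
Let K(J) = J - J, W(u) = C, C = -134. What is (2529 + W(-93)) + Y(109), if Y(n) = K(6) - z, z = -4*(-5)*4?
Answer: 2315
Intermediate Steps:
W(u) = -134
K(J) = 0
z = 80 (z = 20*4 = 80)
Y(n) = -80 (Y(n) = 0 - 1*80 = 0 - 80 = -80)
(2529 + W(-93)) + Y(109) = (2529 - 134) - 80 = 2395 - 80 = 2315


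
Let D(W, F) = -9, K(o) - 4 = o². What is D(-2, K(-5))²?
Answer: 81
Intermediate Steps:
K(o) = 4 + o²
D(-2, K(-5))² = (-9)² = 81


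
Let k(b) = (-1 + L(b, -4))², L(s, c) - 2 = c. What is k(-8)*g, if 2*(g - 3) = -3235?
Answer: -29061/2 ≈ -14531.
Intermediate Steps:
L(s, c) = 2 + c
k(b) = 9 (k(b) = (-1 + (2 - 4))² = (-1 - 2)² = (-3)² = 9)
g = -3229/2 (g = 3 + (½)*(-3235) = 3 - 3235/2 = -3229/2 ≈ -1614.5)
k(-8)*g = 9*(-3229/2) = -29061/2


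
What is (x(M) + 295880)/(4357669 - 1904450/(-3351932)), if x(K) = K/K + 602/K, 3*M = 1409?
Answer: 698707099723410/10290358203989911 ≈ 0.067899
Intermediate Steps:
M = 1409/3 (M = (1/3)*1409 = 1409/3 ≈ 469.67)
x(K) = 1 + 602/K
(x(M) + 295880)/(4357669 - 1904450/(-3351932)) = ((602 + 1409/3)/(1409/3) + 295880)/(4357669 - 1904450/(-3351932)) = ((3/1409)*(3215/3) + 295880)/(4357669 - 1904450*(-1/3351932)) = (3215/1409 + 295880)/(4357669 + 952225/1675966) = 416898135/(1409*(7303306035479/1675966)) = (416898135/1409)*(1675966/7303306035479) = 698707099723410/10290358203989911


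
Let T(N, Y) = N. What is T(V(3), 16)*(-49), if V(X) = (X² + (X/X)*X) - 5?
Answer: -343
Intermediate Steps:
V(X) = -5 + X + X² (V(X) = (X² + 1*X) - 5 = (X² + X) - 5 = (X + X²) - 5 = -5 + X + X²)
T(V(3), 16)*(-49) = (-5 + 3 + 3²)*(-49) = (-5 + 3 + 9)*(-49) = 7*(-49) = -343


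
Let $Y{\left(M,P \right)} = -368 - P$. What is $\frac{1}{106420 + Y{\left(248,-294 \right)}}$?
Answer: $\frac{1}{106346} \approx 9.4033 \cdot 10^{-6}$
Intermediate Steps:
$\frac{1}{106420 + Y{\left(248,-294 \right)}} = \frac{1}{106420 - 74} = \frac{1}{106346}$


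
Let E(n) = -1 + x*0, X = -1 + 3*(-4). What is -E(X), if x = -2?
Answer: 1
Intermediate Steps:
X = -13 (X = -1 - 12 = -13)
E(n) = -1 (E(n) = -1 - 2*0 = -1 + 0 = -1)
-E(X) = -1*(-1) = 1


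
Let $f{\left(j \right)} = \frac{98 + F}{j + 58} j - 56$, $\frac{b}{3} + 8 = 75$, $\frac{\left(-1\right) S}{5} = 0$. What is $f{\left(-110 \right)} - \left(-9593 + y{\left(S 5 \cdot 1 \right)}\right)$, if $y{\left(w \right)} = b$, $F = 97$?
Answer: $\frac{19497}{2} \approx 9748.5$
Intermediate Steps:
$S = 0$ ($S = \left(-5\right) 0 = 0$)
$b = 201$ ($b = -24 + 3 \cdot 75 = -24 + 225 = 201$)
$y{\left(w \right)} = 201$
$f{\left(j \right)} = -56 + \frac{195 j}{58 + j}$ ($f{\left(j \right)} = \frac{98 + 97}{j + 58} j - 56 = \frac{195}{58 + j} j - 56 = \frac{195 j}{58 + j} - 56 = -56 + \frac{195 j}{58 + j}$)
$f{\left(-110 \right)} - \left(-9593 + y{\left(S 5 \cdot 1 \right)}\right) = \frac{-3248 + 139 \left(-110\right)}{58 - 110} + \left(9593 - 201\right) = \frac{-3248 - 15290}{-52} + \left(9593 - 201\right) = \left(- \frac{1}{52}\right) \left(-18538\right) + 9392 = \frac{713}{2} + 9392 = \frac{19497}{2}$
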